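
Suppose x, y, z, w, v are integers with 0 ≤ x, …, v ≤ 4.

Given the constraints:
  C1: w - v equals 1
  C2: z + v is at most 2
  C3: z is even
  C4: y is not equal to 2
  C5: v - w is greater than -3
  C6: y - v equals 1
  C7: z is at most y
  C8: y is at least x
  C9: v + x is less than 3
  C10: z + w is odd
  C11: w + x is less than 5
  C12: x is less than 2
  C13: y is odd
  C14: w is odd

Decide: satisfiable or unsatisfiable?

Satisfiable

One satisfying assignment is x = 0, y = 3, z = 0, w = 3, v = 2.
For the less obvious constraints — constraint 1: w - v = 1; constraint 2: z + v = 2; constraint 5: v - w = -1 — and the others hold by inspection.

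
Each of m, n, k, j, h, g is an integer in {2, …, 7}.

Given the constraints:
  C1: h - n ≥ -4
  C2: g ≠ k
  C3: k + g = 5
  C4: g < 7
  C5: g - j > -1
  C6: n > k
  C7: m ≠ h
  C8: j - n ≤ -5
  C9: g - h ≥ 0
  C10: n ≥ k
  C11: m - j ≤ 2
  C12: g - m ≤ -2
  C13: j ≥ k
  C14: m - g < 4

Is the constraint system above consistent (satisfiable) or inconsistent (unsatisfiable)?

Unsatisfiable

Constraints 1, 8, 9, 11, and 12 give j − m ≥ -2, m − g ≥ 2, g − h ≥ 0, h − n ≥ -4, n − j ≥ 5.
Adding all 5 inequalities: the left sides telescope to 0, and the right sides sum to (-2) + 2 + 0 + (-4) + 5 = 1. So 0 ≥ 1, which is false.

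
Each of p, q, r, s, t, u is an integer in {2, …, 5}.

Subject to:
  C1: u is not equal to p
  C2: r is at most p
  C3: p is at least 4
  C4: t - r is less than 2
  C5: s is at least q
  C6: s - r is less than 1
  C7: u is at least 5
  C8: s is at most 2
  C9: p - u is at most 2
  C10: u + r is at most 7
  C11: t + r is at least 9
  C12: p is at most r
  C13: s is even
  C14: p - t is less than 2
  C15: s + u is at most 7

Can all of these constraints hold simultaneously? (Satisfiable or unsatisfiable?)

From constraint 7: u ≥ 5. From constraints 3 and 12: r ≥ p ≥ 4. Hence u + r ≥ 9. But constraint 10 requires u + r ≤ 7, and 7 < 9. Contradiction.

Unsatisfiable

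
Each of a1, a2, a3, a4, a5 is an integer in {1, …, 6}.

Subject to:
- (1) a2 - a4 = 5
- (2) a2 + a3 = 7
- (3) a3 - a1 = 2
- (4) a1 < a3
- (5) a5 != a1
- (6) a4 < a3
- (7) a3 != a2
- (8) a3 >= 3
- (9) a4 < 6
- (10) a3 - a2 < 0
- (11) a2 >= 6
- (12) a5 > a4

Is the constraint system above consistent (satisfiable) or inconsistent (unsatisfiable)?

Unsatisfiable

From constraint 11: a2 ≥ 6. From constraint 8: a3 ≥ 3. Hence a2 + a3 ≥ 9. But constraint 2 requires a2 + a3 = 7, and 7 < 9. Contradiction.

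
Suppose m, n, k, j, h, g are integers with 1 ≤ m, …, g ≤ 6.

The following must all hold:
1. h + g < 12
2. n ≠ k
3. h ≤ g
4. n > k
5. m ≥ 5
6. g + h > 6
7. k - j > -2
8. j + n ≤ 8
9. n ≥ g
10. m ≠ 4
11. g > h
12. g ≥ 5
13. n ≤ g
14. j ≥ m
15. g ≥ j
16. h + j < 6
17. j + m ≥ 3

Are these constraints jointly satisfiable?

From constraints 5 and 14: j ≥ m ≥ 5. From constraints 9 and 12: n ≥ g ≥ 5. Hence j + n ≥ 10. But constraint 8 requires j + n ≤ 8, and 8 < 10. Contradiction.

Unsatisfiable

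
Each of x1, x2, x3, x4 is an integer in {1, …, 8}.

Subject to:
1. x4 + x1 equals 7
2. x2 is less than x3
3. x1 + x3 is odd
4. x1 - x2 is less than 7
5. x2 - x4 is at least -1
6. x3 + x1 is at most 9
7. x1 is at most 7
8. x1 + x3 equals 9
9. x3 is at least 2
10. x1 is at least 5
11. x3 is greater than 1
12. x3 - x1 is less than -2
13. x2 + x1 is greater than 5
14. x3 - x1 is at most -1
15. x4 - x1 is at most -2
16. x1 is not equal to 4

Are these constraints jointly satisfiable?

Satisfiable

Try x1 = 6, x2 = 2, x3 = 3, x4 = 1.
Check constraint 1: x4 + x1 = 7; constraint 4: x1 - x2 = 4. The remaining constraints are straightforward to verify.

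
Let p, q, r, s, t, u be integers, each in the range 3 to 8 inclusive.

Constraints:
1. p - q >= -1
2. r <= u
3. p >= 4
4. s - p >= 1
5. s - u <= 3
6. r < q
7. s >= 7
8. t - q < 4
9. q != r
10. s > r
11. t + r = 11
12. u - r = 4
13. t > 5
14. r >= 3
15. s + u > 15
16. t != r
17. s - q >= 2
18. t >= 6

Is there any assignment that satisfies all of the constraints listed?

Satisfiable

The assignment p = 7, q = 5, r = 4, s = 8, t = 7, u = 8 works:
  constraint 1 holds since p - q = 2.
  constraint 4 holds since s - p = 1.
  constraint 5 holds since s - u = 0.
The rest check out directly.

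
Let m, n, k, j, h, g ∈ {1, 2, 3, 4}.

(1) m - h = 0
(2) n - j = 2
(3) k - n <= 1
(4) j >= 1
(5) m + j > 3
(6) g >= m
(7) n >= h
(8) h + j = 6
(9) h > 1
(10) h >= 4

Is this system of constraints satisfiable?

Satisfiable

Take m = 4, n = 4, k = 4, j = 2, h = 4, g = 4. Then constraint 1: m - h = 0; constraint 2: n - j = 2, and every other listed constraint is also met.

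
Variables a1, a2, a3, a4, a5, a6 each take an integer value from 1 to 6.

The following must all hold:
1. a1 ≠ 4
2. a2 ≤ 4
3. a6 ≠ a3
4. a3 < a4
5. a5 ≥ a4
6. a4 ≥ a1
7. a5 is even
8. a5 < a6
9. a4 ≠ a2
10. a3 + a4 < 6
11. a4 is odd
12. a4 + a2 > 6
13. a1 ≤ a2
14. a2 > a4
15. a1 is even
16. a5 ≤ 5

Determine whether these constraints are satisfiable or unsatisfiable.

Satisfiable

Take a1 = 2, a2 = 4, a3 = 1, a4 = 3, a5 = 4, a6 = 5. Then constraint 7: a5 = 4 is even; constraint 10: a3 + a4 = 4; constraint 12: a4 + a2 = 7, and every other listed constraint is also met.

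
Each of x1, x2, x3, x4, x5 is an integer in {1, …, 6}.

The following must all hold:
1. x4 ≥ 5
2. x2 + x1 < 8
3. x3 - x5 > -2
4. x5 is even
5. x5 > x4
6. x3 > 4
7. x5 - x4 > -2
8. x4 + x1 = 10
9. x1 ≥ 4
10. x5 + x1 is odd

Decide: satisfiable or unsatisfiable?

Satisfiable

The assignment x1 = 5, x2 = 2, x3 = 5, x4 = 5, x5 = 6 works:
  constraint 2 holds since x2 + x1 = 7.
  constraint 3 holds since x3 - x5 = -1.
  constraint 7 holds since x5 - x4 = 1.
The rest check out directly.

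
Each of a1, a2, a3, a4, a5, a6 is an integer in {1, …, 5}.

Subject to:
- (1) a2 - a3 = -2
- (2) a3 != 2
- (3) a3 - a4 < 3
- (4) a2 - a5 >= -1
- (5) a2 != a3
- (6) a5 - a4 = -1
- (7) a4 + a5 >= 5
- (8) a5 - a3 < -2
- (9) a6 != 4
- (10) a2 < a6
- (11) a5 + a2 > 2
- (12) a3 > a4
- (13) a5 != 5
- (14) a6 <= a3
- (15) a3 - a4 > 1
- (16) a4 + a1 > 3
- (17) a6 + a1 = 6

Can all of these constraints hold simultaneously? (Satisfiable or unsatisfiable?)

Setting (a1, a2, a3, a4, a5, a6) = (1, 3, 5, 3, 2, 5) satisfies everything: constraint 1: a2 - a3 = -2; constraint 3: a3 - a4 = 2, and the others follow.

Satisfiable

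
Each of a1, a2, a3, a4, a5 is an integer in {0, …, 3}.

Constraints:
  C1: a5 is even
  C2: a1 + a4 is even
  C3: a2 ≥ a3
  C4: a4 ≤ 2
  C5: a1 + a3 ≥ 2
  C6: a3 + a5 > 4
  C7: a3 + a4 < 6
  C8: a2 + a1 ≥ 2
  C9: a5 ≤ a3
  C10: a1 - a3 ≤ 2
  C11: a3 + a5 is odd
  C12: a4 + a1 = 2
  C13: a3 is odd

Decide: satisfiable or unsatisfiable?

Try a1 = 2, a2 = 3, a3 = 3, a4 = 0, a5 = 2.
Check constraint 5: a1 + a3 = 5; constraint 6: a3 + a5 = 5. The remaining constraints are straightforward to verify.

Satisfiable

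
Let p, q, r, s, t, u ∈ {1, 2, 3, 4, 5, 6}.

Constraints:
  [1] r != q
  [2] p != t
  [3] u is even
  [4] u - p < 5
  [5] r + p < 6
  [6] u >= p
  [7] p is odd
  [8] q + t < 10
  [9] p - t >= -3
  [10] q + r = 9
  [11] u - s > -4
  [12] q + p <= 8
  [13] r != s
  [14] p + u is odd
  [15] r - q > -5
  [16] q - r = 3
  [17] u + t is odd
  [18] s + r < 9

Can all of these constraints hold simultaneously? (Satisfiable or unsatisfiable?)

Satisfiable

Setting (p, q, r, s, t, u) = (1, 6, 3, 5, 3, 4) satisfies everything: constraint 4: u - p = 3; constraint 5: r + p = 4; constraint 8: q + t = 9, and the others follow.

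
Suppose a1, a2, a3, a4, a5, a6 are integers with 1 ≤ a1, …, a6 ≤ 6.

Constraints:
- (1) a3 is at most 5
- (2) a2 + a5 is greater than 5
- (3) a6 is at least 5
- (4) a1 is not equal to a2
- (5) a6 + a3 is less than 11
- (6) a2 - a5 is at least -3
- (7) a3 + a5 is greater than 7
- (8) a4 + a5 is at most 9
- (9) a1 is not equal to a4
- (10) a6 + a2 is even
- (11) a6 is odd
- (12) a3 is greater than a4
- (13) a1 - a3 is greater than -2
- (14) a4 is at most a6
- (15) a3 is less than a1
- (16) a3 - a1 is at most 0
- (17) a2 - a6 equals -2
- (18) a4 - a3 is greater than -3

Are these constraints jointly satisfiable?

The assignment a1 = 6, a2 = 3, a3 = 5, a4 = 4, a5 = 5, a6 = 5 works:
  constraint 2 holds since a2 + a5 = 8.
  constraint 5 holds since a6 + a3 = 10.
  constraint 6 holds since a2 - a5 = -2.
The rest check out directly.

Satisfiable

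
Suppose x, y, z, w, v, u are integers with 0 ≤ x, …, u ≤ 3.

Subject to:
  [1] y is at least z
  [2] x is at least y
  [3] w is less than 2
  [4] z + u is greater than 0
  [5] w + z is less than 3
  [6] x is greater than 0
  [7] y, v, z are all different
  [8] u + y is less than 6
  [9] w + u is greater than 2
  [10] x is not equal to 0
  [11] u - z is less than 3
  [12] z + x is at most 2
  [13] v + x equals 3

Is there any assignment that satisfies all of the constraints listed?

Satisfiable

Setting (x, y, z, w, v, u) = (2, 2, 0, 1, 1, 2) satisfies everything: constraint 4: z + u = 2; constraint 5: w + z = 1, and the others follow.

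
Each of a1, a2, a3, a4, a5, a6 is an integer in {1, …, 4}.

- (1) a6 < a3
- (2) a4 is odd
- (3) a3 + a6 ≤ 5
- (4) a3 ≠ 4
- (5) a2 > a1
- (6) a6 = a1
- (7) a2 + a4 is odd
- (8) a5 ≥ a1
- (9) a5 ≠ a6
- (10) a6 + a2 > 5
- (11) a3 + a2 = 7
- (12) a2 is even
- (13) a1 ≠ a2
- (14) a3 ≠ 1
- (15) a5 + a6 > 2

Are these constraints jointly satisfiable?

Take a1 = 2, a2 = 4, a3 = 3, a4 = 3, a5 = 3, a6 = 2. Then constraint 3: a3 + a6 = 5; constraint 10: a6 + a2 = 6, and every other listed constraint is also met.

Satisfiable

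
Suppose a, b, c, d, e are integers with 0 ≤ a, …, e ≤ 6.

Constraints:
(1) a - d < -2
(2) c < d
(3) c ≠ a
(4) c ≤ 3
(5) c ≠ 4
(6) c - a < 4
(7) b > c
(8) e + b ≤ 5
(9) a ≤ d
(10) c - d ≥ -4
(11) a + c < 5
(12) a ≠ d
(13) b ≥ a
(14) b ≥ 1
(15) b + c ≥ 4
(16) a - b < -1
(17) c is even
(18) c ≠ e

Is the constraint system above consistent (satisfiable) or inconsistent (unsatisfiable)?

Satisfiable

Take a = 1, b = 5, c = 2, d = 4, e = 0. Then constraint 1: a - d = -3; constraint 6: c - a = 1, and every other listed constraint is also met.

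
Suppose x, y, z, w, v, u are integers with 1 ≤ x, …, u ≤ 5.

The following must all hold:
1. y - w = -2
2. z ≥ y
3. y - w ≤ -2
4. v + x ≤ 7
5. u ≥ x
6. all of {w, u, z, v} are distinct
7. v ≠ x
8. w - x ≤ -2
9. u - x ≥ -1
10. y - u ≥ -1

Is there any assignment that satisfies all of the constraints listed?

Unsatisfiable

Constraints 3, 8, 9, and 10 give w − y ≥ 2, y − u ≥ -1, u − x ≥ -1, x − w ≥ 2.
Adding all 4 inequalities: the left sides telescope to 0, and the right sides sum to 2 + (-1) + (-1) + 2 = 2. So 0 ≥ 2, which is false.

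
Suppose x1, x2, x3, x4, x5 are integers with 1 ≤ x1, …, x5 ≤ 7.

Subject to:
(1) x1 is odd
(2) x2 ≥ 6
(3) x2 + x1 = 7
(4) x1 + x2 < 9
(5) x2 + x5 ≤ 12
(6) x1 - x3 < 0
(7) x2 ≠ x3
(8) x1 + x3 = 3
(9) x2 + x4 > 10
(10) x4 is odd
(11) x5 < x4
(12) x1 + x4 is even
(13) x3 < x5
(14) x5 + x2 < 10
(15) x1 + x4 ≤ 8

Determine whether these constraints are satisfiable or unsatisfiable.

The assignment x1 = 1, x2 = 6, x3 = 2, x4 = 7, x5 = 3 works:
  constraint 3 holds since x2 + x1 = 7.
  constraint 4 holds since x1 + x2 = 7.
The rest check out directly.

Satisfiable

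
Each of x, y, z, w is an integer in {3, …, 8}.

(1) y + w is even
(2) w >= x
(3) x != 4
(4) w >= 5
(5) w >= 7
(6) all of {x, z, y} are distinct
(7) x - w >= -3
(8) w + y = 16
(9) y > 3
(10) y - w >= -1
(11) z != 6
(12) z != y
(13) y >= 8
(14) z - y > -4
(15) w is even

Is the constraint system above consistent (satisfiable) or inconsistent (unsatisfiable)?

Setting (x, y, z, w) = (6, 8, 7, 8) satisfies everything: constraint 7: x - w = -2; constraint 8: w + y = 16; constraint 10: y - w = 0, and the others follow.

Satisfiable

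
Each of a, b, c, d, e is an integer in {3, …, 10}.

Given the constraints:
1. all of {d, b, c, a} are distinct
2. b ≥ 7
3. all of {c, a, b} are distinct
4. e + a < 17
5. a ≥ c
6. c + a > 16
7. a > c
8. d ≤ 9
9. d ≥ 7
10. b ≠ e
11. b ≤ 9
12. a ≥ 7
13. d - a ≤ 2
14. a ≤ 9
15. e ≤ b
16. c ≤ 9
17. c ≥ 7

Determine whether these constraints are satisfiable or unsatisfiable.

Unsatisfiable

Constraints 2, 8, 9, 11, 12, 14, 16, and 17 confine each of d, b, c, a to the 3 values {7, …, 9}.
Constraint 1 requires all 4 of them to be distinct, but only 3 values are available — impossible by the pigeonhole principle.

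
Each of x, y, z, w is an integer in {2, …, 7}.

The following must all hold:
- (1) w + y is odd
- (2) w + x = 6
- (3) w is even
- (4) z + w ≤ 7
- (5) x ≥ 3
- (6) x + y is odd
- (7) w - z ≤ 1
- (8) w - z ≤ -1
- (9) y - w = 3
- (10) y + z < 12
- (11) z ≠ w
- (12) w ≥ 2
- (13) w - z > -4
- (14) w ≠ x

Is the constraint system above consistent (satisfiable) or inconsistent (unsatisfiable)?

Try x = 4, y = 5, z = 4, w = 2.
Check constraint 2: w + x = 6; constraint 4: z + w = 6. The remaining constraints are straightforward to verify.

Satisfiable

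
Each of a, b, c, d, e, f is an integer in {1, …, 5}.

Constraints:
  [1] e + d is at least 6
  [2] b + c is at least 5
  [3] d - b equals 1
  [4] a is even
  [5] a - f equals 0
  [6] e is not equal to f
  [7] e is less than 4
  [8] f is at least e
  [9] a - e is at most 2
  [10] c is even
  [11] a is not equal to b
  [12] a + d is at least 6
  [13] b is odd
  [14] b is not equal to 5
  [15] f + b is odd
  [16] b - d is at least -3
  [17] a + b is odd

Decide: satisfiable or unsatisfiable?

Try a = 4, b = 3, c = 2, d = 4, e = 3, f = 4.
Check constraint 1: e + d = 7; constraint 2: b + c = 5. The remaining constraints are straightforward to verify.

Satisfiable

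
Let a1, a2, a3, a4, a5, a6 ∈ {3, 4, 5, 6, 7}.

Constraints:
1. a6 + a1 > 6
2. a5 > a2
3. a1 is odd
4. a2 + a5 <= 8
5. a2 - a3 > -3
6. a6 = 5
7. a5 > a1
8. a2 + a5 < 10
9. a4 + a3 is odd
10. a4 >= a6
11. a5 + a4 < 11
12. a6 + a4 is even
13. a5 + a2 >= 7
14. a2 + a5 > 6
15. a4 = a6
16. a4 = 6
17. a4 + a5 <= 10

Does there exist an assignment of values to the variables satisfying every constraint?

Constraint 16 fixes a4 = 6 and constraint 6 fixes a6 = 5, but constraint 15 requires a4 = a6. Since 6 ≠ 5, contradiction.

Unsatisfiable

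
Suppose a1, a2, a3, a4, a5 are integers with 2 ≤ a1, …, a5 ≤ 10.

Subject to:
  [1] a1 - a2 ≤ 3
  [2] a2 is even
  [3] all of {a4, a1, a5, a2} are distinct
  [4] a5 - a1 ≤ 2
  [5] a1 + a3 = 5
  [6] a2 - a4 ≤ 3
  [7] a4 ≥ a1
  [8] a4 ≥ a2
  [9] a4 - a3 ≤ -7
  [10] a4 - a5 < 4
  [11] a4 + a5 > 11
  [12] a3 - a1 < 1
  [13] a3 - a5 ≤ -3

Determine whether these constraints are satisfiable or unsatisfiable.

Unsatisfiable

Constraints 1, 4, 6, 9, and 13 give a2 − a1 ≥ -3, a1 − a5 ≥ -2, a5 − a3 ≥ 3, a3 − a4 ≥ 7, a4 − a2 ≥ -3.
Adding all 5 inequalities: the left sides telescope to 0, and the right sides sum to (-3) + (-2) + 3 + 7 + (-3) = 2. So 0 ≥ 2, which is false.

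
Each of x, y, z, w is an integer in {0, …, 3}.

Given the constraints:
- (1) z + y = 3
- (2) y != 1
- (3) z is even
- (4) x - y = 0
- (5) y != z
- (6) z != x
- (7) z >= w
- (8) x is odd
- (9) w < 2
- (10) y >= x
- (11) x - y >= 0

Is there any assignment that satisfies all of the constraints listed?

Satisfiable

The assignment x = 3, y = 3, z = 0, w = 0 works:
  constraint 1 holds since z + y = 3.
  constraint 4 holds since x - y = 0.
The rest check out directly.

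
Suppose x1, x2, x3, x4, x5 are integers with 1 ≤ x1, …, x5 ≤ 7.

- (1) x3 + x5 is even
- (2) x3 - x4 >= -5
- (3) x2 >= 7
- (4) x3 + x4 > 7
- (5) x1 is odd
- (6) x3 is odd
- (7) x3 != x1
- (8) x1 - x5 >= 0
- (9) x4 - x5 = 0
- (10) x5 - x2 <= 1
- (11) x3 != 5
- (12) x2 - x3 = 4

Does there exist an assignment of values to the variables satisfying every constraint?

The assignment x1 = 7, x2 = 7, x3 = 3, x4 = 7, x5 = 7 works:
  constraint 2 holds since x3 - x4 = -4.
  constraint 4 holds since x3 + x4 = 10.
The rest check out directly.

Satisfiable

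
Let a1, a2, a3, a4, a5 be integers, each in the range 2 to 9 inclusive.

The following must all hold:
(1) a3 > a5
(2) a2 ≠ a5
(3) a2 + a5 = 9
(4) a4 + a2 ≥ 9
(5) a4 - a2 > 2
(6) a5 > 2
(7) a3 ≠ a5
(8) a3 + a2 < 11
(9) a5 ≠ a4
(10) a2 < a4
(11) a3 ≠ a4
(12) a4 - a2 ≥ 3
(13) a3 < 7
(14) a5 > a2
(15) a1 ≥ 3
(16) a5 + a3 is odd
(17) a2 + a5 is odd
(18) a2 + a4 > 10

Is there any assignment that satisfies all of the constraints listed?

Satisfiable

The assignment a1 = 4, a2 = 4, a3 = 6, a4 = 7, a5 = 5 works:
  constraint 3 holds since a2 + a5 = 9.
  constraint 4 holds since a4 + a2 = 11.
The rest check out directly.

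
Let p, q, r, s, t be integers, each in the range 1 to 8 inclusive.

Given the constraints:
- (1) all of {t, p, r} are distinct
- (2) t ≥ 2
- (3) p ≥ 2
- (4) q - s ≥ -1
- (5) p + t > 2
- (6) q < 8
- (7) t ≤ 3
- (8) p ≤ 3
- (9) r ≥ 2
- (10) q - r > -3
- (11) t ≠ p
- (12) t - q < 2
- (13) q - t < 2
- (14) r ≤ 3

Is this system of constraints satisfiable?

Unsatisfiable

Constraints 2, 3, 7, 8, 9, and 14 confine each of t, p, r to the 2 values {2, 3}.
Constraint 1 requires all 3 of them to be distinct, but only 2 values are available — impossible by the pigeonhole principle.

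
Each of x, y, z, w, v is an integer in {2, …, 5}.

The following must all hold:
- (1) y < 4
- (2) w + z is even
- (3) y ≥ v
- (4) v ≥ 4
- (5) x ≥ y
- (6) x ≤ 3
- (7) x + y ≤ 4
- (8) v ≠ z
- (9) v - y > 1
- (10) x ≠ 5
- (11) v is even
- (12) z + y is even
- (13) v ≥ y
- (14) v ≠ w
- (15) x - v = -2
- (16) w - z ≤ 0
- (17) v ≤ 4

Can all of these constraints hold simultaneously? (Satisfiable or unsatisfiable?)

From constraints 3 and 4: y ≥ v and v ≥ 4, so y ≥ 4. From constraints 5 and 6: y ≤ x and x ≤ 3, so y ≤ 3. But 3 < 4, so no value of y works.

Unsatisfiable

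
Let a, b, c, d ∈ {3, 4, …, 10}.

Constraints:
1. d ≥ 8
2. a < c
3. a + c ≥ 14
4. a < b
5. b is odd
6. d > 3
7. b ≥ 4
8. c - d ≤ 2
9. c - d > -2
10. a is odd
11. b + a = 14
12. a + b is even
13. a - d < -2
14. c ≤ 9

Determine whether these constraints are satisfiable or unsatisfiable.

Try a = 5, b = 9, c = 9, d = 8.
Check constraint 3: a + c = 14; constraint 8: c - d = 1; constraint 9: c - d = 1. The remaining constraints are straightforward to verify.

Satisfiable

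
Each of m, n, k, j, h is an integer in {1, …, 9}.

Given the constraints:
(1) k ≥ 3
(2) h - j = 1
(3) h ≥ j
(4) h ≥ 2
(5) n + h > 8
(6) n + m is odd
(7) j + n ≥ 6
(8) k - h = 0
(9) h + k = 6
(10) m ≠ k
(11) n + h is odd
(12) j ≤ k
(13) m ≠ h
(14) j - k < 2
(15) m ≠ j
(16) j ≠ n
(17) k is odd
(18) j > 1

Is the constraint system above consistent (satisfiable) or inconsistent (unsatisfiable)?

Satisfiable

Try m = 1, n = 6, k = 3, j = 2, h = 3.
Check constraint 2: h - j = 1; constraint 5: n + h = 9; constraint 7: j + n = 8. The remaining constraints are straightforward to verify.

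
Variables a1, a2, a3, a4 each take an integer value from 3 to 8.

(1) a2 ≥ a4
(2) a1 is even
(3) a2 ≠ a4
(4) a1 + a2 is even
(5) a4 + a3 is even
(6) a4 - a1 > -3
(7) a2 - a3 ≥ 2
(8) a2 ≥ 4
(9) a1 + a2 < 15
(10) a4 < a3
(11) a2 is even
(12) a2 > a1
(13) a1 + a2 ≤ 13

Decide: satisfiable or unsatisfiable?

Satisfiable

Take a1 = 4, a2 = 8, a3 = 5, a4 = 3. Then constraint 6: a4 - a1 = -1; constraint 7: a2 - a3 = 3, and every other listed constraint is also met.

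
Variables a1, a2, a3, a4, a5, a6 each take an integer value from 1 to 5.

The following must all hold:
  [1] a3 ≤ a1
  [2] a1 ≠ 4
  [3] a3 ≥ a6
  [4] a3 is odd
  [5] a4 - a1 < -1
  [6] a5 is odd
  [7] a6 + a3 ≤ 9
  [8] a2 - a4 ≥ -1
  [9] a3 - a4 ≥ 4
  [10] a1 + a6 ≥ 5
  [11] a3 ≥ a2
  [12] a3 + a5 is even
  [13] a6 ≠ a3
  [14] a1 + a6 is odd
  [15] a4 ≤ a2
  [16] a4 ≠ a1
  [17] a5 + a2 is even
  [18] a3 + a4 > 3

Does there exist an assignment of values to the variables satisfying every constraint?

One satisfying assignment is a1 = 5, a2 = 3, a3 = 5, a4 = 1, a5 = 5, a6 = 2.
For the less obvious constraints — constraint 5: a4 - a1 = -4; constraint 7: a6 + a3 = 7 — and the others hold by inspection.

Satisfiable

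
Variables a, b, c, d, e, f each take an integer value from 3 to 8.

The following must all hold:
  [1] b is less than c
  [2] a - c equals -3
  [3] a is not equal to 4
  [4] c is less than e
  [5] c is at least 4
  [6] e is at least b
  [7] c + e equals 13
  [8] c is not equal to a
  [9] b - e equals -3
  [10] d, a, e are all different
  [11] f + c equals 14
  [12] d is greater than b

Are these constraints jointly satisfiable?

Satisfiable

The assignment a = 3, b = 4, c = 6, d = 6, e = 7, f = 8 works:
  constraint 2 holds since a - c = -3.
  constraint 7 holds since c + e = 13.
The rest check out directly.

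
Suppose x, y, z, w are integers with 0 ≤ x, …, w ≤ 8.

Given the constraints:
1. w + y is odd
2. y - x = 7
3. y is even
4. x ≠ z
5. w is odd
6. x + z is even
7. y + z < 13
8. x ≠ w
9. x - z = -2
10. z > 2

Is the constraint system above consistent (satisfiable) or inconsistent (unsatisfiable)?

Try x = 1, y = 8, z = 3, w = 7.
Check constraint 2: y - x = 7; constraint 7: y + z = 11; constraint 9: x - z = -2. The remaining constraints are straightforward to verify.

Satisfiable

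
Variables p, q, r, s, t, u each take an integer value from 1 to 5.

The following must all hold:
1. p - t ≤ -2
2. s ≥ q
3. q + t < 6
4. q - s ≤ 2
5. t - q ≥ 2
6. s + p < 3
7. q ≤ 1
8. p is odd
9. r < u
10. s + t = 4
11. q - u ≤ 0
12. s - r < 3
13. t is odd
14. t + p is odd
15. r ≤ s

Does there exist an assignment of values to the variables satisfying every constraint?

Unsatisfiable

Constraint 13 makes t odd and constraint 8 makes p odd, so t + p must be even. Constraint 14 says t + p is odd — contradiction.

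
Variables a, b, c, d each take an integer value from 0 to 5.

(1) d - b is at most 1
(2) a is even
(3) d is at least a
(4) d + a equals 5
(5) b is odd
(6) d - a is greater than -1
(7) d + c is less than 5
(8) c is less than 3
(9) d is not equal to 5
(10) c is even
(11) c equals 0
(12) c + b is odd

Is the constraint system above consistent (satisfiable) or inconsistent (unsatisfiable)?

Satisfiable

One satisfying assignment is a = 2, b = 3, c = 0, d = 3.
For the less obvious constraints — constraint 1: d - b = 0; constraint 4: d + a = 5; constraint 6: d - a = 1 — and the others hold by inspection.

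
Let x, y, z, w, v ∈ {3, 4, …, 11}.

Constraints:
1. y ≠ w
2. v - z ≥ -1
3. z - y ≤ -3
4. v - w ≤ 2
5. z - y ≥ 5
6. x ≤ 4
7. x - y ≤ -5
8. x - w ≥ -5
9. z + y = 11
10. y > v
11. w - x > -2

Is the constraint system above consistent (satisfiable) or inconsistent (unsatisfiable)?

Unsatisfiable

Constraints 2, 4, 5, 7, and 8 give x − w ≥ -5, w − v ≥ -2, v − z ≥ -1, z − y ≥ 5, y − x ≥ 5.
Adding all 5 inequalities: the left sides telescope to 0, and the right sides sum to (-5) + (-2) + (-1) + 5 + 5 = 2. So 0 ≥ 2, which is false.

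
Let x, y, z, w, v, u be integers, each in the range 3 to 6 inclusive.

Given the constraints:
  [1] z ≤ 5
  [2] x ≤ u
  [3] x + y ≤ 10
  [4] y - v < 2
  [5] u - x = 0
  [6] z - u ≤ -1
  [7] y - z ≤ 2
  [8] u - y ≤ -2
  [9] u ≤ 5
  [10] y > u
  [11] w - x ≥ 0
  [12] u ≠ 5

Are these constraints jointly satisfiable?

Unsatisfiable

Constraints 6, 7, and 8 give y − u ≥ 2, u − z ≥ 1, z − y ≥ -2.
Adding all 3 inequalities: the left sides telescope to 0, and the right sides sum to 2 + 1 + (-2) = 1. So 0 ≥ 1, which is false.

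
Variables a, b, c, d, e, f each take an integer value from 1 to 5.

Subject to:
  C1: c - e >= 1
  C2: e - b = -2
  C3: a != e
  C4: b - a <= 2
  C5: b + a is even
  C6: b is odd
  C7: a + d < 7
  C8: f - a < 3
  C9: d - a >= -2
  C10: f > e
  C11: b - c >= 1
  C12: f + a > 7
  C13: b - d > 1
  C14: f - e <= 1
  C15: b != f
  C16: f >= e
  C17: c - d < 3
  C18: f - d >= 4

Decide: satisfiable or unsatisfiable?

Constraints 1, 4, 9, 11, 14, and 18 give d − a ≥ -2, a − b ≥ -2, b − c ≥ 1, c − e ≥ 1, e − f ≥ -1, f − d ≥ 4.
Adding all 6 inequalities: the left sides telescope to 0, and the right sides sum to (-2) + (-2) + 1 + 1 + (-1) + 4 = 1. So 0 ≥ 1, which is false.

Unsatisfiable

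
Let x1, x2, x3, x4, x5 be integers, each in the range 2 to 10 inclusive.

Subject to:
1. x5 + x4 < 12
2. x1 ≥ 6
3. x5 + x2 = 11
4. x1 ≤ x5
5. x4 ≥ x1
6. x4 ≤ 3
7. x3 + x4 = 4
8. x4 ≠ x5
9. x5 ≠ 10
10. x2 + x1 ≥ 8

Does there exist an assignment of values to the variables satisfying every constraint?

Unsatisfiable

From constraint 2: x1 ≥ 6. From constraints 5 and 6: x1 ≤ x4 and x4 ≤ 3, so x1 ≤ 3. But 3 < 6, so no value of x1 works.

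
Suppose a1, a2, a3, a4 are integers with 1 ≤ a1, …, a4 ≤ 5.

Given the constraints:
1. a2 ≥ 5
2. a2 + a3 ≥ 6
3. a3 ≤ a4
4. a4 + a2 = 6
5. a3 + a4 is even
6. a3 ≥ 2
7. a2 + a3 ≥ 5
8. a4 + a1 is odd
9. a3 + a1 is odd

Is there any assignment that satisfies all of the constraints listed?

From constraints 3 and 6: a4 ≥ a3 ≥ 2. From constraint 1: a2 ≥ 5. Hence a4 + a2 ≥ 7. But constraint 4 requires a4 + a2 = 6, and 6 < 7. Contradiction.

Unsatisfiable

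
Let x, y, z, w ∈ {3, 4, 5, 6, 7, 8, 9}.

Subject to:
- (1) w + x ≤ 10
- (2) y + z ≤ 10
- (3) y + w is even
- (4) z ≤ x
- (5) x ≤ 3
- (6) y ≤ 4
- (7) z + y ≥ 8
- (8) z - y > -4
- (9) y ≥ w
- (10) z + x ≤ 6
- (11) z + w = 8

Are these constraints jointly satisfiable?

From constraints 4 and 5: z ≤ x ≤ 3. From constraints 6 and 9: w ≤ y ≤ 4. Hence z + w ≤ 7. But constraint 11 requires z + w = 8, and 8 > 7. Contradiction.

Unsatisfiable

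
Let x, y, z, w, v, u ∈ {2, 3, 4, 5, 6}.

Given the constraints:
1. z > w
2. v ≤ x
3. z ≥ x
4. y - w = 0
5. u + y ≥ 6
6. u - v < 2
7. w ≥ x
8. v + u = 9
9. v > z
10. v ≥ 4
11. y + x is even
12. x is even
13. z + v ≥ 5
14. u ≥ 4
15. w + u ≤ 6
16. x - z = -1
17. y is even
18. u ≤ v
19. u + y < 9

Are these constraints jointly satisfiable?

Unsatisfiable

Constraints 1, 2, 7, and 9 give v ≤ x, x ≤ w, w < z, z < v. Chaining: v ≤ x ≤ w < z < v, which forces v < v — impossible.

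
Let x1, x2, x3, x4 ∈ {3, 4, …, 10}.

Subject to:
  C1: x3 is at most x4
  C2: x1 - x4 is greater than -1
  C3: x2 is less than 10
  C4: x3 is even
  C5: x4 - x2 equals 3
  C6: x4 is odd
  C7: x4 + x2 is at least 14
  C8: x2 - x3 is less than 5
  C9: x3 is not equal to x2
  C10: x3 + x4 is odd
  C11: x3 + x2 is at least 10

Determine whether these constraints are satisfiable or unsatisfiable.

Satisfiable

Take x1 = 9, x2 = 6, x3 = 4, x4 = 9. Then constraint 2: x1 - x4 = 0; constraint 5: x4 - x2 = 3; constraint 7: x4 + x2 = 15, and every other listed constraint is also met.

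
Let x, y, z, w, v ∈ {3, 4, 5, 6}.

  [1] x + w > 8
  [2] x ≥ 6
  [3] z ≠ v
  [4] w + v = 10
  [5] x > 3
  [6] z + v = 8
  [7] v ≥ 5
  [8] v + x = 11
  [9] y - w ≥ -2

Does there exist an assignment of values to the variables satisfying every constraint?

Try x = 6, y = 4, z = 3, w = 5, v = 5.
Check constraint 1: x + w = 11; constraint 4: w + v = 10. The remaining constraints are straightforward to verify.

Satisfiable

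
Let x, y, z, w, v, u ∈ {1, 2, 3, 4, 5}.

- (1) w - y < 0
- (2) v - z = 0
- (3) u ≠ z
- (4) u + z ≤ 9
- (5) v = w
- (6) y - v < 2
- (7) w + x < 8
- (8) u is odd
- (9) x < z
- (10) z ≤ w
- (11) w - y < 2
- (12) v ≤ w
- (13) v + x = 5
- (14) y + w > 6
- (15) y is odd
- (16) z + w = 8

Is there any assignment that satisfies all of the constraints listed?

Satisfiable

The assignment x = 1, y = 5, z = 4, w = 4, v = 4, u = 5 works:
  constraint 1 holds since w - y = -1.
  constraint 2 holds since v - z = 0.
The rest check out directly.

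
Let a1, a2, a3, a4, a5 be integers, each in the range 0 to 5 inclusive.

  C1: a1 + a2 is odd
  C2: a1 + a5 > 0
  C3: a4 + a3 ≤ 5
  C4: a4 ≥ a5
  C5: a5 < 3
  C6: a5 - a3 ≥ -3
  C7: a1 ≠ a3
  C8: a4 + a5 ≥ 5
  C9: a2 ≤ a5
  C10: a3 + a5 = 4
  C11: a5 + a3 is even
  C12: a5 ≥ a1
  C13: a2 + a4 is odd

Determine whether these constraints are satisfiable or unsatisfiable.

Satisfiable

The assignment a1 = 1, a2 = 0, a3 = 2, a4 = 3, a5 = 2 works:
  constraint 2 holds since a1 + a5 = 3.
  constraint 3 holds since a4 + a3 = 5.
  constraint 6 holds since a5 - a3 = 0.
The rest check out directly.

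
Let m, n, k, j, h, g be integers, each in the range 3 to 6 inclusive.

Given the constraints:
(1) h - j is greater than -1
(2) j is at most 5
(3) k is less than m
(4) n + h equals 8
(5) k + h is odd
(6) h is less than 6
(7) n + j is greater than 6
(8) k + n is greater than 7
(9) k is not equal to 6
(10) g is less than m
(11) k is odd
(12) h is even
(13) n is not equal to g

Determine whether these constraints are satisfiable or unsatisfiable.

Take m = 6, n = 4, k = 5, j = 4, h = 4, g = 3. Then constraint 1: h - j = 0; constraint 4: n + h = 8, and every other listed constraint is also met.

Satisfiable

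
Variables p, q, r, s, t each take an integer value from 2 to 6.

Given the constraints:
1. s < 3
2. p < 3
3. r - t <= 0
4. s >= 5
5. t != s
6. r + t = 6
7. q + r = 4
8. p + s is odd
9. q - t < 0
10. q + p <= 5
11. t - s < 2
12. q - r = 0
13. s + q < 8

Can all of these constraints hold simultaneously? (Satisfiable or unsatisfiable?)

Unsatisfiable

From constraint 4: s ≥ 5. From constraint 1: s ≤ 2. But 2 < 5, so no value of s works.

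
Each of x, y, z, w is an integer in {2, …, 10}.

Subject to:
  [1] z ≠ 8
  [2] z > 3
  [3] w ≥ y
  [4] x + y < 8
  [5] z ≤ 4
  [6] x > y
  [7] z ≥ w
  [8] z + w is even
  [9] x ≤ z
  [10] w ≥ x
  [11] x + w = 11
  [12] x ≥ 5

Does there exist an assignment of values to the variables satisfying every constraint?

Unsatisfiable

From constraints 10 and 12: w ≥ x and x ≥ 5, so w ≥ 5. From constraints 5 and 7: w ≤ z and z ≤ 4, so w ≤ 4. But 4 < 5, so no value of w works.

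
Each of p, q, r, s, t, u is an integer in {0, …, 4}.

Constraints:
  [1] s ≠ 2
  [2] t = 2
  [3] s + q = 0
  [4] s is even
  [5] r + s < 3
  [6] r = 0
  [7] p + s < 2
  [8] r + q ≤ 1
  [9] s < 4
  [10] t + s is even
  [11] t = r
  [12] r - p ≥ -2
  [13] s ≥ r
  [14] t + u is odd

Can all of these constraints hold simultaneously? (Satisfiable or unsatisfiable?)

Unsatisfiable

Constraint 2 fixes t = 2 and constraint 6 fixes r = 0, but constraint 11 requires t = r. Since 2 ≠ 0, contradiction.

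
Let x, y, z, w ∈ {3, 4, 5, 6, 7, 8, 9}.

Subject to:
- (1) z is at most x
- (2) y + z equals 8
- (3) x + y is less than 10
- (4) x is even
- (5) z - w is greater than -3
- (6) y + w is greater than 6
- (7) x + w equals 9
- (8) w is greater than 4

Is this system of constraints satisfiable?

Take x = 4, y = 4, z = 4, w = 5. Then constraint 2: y + z = 8; constraint 3: x + y = 8; constraint 5: z - w = -1, and every other listed constraint is also met.

Satisfiable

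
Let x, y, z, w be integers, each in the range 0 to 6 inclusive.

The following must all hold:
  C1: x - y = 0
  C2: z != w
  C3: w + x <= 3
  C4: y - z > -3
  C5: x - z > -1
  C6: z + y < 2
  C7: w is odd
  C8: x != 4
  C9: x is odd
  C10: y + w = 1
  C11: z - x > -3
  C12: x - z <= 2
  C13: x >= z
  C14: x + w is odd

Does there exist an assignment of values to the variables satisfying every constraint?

Unsatisfiable

Constraint 9 makes x odd and constraint 7 makes w odd, so x + w must be even. Constraint 14 says x + w is odd — contradiction.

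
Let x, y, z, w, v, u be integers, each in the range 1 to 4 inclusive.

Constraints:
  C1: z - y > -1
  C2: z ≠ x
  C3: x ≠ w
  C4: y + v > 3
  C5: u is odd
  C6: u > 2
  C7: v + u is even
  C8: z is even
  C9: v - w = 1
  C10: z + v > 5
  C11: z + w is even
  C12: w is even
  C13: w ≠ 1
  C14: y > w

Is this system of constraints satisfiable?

Satisfiable

Try x = 1, y = 3, z = 4, w = 2, v = 3, u = 3.
Check constraint 1: z - y = 1; constraint 4: y + v = 6. The remaining constraints are straightforward to verify.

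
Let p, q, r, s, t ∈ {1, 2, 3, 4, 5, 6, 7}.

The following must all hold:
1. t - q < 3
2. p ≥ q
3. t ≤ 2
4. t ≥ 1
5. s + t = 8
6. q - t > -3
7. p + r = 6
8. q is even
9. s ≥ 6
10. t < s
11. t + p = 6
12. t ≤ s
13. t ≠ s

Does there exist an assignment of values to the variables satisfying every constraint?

Satisfiable

Try p = 4, q = 2, r = 2, s = 6, t = 2.
Check constraint 1: t - q = 0; constraint 5: s + t = 8. The remaining constraints are straightforward to verify.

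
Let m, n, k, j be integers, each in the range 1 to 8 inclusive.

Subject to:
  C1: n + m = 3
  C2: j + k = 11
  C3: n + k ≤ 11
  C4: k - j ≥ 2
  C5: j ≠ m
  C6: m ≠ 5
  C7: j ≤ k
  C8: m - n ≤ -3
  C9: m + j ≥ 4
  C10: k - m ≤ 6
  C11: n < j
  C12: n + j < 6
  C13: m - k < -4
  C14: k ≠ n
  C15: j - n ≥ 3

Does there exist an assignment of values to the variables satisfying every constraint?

Constraints 4, 8, 10, and 15 give j − n ≥ 3, n − m ≥ 3, m − k ≥ -6, k − j ≥ 2.
Adding all 4 inequalities: the left sides telescope to 0, and the right sides sum to 3 + 3 + (-6) + 2 = 2. So 0 ≥ 2, which is false.

Unsatisfiable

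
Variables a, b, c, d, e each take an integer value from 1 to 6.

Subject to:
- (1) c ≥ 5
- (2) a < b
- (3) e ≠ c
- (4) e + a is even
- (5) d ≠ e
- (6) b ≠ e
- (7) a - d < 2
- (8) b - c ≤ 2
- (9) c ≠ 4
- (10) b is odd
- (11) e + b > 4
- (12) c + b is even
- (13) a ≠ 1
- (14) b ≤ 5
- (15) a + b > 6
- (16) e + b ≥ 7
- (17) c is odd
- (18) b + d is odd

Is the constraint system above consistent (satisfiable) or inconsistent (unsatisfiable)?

Satisfiable

Setting (a, b, c, d, e) = (4, 5, 5, 4, 2) satisfies everything: constraint 7: a - d = 0; constraint 8: b - c = 0; constraint 11: e + b = 7, and the others follow.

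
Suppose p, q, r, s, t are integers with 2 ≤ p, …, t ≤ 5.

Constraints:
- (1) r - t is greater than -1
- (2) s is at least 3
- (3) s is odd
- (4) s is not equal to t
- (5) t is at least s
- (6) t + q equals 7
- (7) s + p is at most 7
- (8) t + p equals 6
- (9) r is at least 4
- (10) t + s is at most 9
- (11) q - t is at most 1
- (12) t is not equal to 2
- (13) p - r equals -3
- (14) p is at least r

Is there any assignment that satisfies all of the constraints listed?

Unsatisfiable

From constraints 2 and 5: t ≥ s ≥ 3. From constraints 9 and 14: p ≥ r ≥ 4. Hence t + p ≥ 7. But constraint 8 requires t + p = 6, and 6 < 7. Contradiction.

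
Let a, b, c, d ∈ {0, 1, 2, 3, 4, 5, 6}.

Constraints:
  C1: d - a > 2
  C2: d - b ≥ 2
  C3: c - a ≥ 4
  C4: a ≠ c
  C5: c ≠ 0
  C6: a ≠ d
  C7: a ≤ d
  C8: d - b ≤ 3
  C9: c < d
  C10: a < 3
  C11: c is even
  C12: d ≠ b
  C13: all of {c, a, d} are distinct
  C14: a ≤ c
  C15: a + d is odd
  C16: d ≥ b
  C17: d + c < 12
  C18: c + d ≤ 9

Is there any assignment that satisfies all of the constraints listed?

Satisfiable

Try a = 0, b = 2, c = 4, d = 5.
Check constraint 1: d - a = 5; constraint 2: d - b = 3. The remaining constraints are straightforward to verify.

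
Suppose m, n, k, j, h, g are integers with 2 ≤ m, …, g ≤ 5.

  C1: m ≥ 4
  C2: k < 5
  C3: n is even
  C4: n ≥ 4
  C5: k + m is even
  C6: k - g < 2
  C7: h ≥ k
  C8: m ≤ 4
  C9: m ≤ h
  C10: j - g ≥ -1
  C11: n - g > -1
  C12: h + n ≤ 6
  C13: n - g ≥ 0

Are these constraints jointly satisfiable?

From constraints 1 and 9: h ≥ m ≥ 4. From constraint 4: n ≥ 4. Hence h + n ≥ 8. But constraint 12 requires h + n ≤ 6, and 6 < 8. Contradiction.

Unsatisfiable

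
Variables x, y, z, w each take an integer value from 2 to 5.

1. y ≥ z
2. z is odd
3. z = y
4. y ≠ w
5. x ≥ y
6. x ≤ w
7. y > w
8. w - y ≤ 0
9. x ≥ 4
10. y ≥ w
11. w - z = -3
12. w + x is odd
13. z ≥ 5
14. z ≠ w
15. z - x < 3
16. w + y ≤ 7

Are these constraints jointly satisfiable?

Unsatisfiable

From constraints 6 and 9: w ≥ x ≥ 4. From constraints 1 and 13: y ≥ z ≥ 5. Hence w + y ≥ 9. But constraint 16 requires w + y ≤ 7, and 7 < 9. Contradiction.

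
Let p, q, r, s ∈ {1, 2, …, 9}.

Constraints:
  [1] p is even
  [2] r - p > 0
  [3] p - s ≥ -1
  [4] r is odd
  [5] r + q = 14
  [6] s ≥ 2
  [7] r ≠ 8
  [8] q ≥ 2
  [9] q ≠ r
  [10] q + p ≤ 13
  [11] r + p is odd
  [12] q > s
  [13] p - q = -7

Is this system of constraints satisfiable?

Take p = 2, q = 9, r = 5, s = 3. Then constraint 2: r - p = 3; constraint 3: p - s = -1, and every other listed constraint is also met.

Satisfiable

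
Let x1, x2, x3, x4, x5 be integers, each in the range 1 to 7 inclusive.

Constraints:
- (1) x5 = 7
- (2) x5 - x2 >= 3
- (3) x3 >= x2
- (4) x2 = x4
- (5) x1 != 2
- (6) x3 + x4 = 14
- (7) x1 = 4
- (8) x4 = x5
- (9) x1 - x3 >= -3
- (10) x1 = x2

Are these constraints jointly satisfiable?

Unsatisfiable

Constraint 7 fixes x1 = 4 and constraint 1 fixes x5 = 7. Constraints 4, 8, and 10 give x1 = x2 = x4 = x5, so x1 = x5. But 4 ≠ 7 — contradiction.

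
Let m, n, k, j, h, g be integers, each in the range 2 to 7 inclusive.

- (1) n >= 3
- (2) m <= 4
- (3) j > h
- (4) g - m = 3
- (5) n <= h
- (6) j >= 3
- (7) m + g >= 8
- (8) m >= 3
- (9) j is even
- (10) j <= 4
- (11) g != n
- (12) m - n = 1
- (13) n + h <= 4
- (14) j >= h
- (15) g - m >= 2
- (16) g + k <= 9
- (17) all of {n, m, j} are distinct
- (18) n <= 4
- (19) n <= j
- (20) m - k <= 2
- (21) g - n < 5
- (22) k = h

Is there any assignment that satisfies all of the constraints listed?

Unsatisfiable

Constraints 1, 2, 6, 8, 10, and 18 confine each of n, m, j to the 2 values {3, 4}.
Constraint 17 requires all 3 of them to be distinct, but only 2 values are available — impossible by the pigeonhole principle.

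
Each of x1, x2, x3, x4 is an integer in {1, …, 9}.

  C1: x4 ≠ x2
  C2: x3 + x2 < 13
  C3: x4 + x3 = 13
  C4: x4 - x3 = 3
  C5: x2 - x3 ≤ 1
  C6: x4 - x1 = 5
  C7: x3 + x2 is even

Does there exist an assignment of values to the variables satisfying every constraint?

Satisfiable

Take x1 = 3, x2 = 5, x3 = 5, x4 = 8. Then constraint 2: x3 + x2 = 10; constraint 3: x4 + x3 = 13, and every other listed constraint is also met.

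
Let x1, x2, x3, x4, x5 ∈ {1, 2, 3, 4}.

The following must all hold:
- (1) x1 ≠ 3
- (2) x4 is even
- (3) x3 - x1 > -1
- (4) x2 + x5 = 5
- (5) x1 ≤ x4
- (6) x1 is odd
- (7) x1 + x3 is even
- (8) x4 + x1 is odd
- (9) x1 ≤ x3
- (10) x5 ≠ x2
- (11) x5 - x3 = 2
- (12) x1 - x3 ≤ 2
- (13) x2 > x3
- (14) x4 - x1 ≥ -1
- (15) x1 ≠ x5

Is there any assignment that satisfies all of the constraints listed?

Satisfiable

One satisfying assignment is x1 = 1, x2 = 2, x3 = 1, x4 = 2, x5 = 3.
For the less obvious constraints — constraint 3: x3 - x1 = 0; constraint 4: x2 + x5 = 5; constraint 11: x5 - x3 = 2 — and the others hold by inspection.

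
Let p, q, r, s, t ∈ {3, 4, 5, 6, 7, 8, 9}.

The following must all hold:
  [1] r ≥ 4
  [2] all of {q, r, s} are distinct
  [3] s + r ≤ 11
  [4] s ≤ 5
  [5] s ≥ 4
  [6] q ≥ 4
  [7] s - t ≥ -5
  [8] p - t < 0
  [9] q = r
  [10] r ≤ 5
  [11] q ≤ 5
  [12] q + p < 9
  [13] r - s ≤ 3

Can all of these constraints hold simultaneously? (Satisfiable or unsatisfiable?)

Constraints 1, 4, 5, 6, 10, and 11 confine each of q, r, s to the 2 values {4, 5}.
Constraint 2 requires all 3 of them to be distinct, but only 2 values are available — impossible by the pigeonhole principle.

Unsatisfiable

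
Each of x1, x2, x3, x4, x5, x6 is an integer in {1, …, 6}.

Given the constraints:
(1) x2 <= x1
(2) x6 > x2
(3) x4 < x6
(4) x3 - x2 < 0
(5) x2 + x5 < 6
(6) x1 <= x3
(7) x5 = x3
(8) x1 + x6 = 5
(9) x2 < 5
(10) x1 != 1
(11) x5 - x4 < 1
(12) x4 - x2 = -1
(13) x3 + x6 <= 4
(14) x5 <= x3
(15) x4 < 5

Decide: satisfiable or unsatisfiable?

Constraints 1, 4, and 6 give x2 ≤ x1, x1 ≤ x3, x3 < x2. Chaining: x2 ≤ x1 ≤ x3 < x2, which forces x2 < x2 — impossible.

Unsatisfiable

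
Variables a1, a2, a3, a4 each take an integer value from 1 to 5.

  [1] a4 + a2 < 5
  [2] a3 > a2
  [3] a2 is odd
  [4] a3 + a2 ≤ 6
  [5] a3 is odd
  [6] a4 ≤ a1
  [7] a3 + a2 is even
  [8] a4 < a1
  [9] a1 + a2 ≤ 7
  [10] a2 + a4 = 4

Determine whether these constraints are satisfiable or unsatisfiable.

Satisfiable

Setting (a1, a2, a3, a4) = (4, 1, 5, 3) satisfies everything: constraint 1: a4 + a2 = 4; constraint 4: a3 + a2 = 6; constraint 9: a1 + a2 = 5, and the others follow.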